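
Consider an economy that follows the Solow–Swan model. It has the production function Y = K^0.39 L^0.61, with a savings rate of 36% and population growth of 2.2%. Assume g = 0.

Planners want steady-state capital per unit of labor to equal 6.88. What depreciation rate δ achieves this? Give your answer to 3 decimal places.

δ ≈ 0.089

At the steady state, Δk = 0, so s·k^α = (n + δ)·k.
So s / (n + δ) = (k*)^(1−α) = 6.88^0.61 = 3.2429.
Therefore n + δ = s / 3.2429 = 0.36 / 3.2429 = 0.1110, so δ = 0.1110 − 0.022 = 0.0890.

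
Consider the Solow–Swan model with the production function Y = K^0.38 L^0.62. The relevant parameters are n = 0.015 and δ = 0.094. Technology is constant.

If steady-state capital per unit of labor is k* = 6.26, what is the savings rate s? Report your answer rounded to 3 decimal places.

Steady state requires s·f(k) = (n + δ)·k, i.e. s·k^α = (n + δ)·k.
So s / (n + δ) = (k*)^(1−α) = 6.26^0.62 = 3.1180.
Therefore s = 3.1180 × (n + δ) = 3.1180 × 0.109 = 0.3399.

s ≈ 0.340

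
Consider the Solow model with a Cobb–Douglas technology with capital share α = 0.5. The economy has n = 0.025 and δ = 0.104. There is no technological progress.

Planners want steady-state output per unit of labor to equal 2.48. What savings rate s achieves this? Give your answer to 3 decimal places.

At the steady state, Δk = 0, so s·k^α = (n + δ)·k.
Since y* = [s/(n + δ)]^(α/(1−α)), we have s/(n + δ) = (y*)^((1−α)/α) = 2.48^1 = 2.4800.
Therefore s = 2.4800 × (n + δ) = 2.4800 × 0.129 = 0.3199.

s ≈ 0.320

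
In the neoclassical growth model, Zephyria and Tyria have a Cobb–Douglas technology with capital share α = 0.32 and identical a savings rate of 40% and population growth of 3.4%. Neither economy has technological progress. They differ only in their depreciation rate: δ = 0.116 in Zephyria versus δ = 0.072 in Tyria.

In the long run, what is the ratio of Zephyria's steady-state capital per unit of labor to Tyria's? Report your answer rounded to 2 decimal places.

Steady-state k* = [s/(n + δ)]^(1/(1−α)), so the ratio is [ (s_Z/(n + δ)_Z) / (s_T/(n + δ)_T) ]^1.4706.
s_Z/(n + δ)_Z = 0.40/0.150 = 2.6667; s_T/(n + δ)_T = 0.40/0.106 = 3.7736.
Ratio = (2.6667/3.7736)^1.4706 = 0.7067^1.4706 ≈ 0.6002

k*_Z / k*_T ≈ 0.60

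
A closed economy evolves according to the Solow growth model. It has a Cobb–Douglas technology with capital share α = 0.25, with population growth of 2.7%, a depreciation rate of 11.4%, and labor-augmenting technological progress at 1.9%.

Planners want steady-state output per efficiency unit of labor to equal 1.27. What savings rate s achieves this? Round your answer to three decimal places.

At the steady state, Δk = 0, so s·k^α = (n + g + δ)·k.
Since y* = [s/(n + g + δ)]^(α/(1−α)), we have s/(n + g + δ) = (y*)^((1−α)/α) = 1.27^3 = 2.0484.
Therefore s = 2.0484 × (n + g + δ) = 2.0484 × 0.160 = 0.3277.

s ≈ 0.328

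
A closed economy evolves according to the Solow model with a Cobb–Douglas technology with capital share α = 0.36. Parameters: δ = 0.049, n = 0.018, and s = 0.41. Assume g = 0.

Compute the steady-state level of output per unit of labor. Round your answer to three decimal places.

y* ≈ 2.770

At the steady state, Δk = 0, so s·k^α = (n + δ)·k.
Rearranging, k^(1−α) = s / (n + δ).
k^0.64 = 0.41 / (0.018 + 0.049) = 0.41 / 0.067 = 6.1194
k* = 6.1194^(1/0.64) ≈ 16.9525
y* = (k*)^α = 16.9525^0.36 ≈ 2.7703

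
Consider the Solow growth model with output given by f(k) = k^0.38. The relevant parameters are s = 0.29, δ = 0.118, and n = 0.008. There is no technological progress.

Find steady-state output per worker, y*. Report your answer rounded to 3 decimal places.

At the steady state, Δk = 0, so s·k^α = (n + δ)·k.
Dividing both sides by k: k^(1−α) = s / (n + δ).
k^0.62 = 0.29 / (0.008 + 0.118) = 0.29 / 0.126 = 2.3016
k* = 2.3016^(1/0.62) ≈ 3.8364
y* = (k*)^α = 3.8364^0.38 ≈ 1.6668

y* = 1.667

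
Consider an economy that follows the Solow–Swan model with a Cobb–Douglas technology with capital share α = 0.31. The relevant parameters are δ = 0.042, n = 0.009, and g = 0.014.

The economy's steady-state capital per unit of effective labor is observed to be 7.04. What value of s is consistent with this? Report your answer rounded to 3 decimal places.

s ≈ 0.250

In steady state, investment equals break-even investment: s·k^α = (n + g + δ)·k.
So s / (n + g + δ) = (k*)^(1−α) = 7.04^0.69 = 3.8444.
Therefore s = 3.8444 × (n + g + δ) = 3.8444 × 0.065 = 0.2499.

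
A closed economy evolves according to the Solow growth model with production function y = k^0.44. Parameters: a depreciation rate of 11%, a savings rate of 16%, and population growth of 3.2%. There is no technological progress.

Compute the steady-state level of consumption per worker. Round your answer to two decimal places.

Steady state requires s·f(k) = (n + δ)·k, i.e. s·k^α = (n + δ)·k.
Dividing both sides by k: k^(1−α) = s / (n + δ).
k^0.56 = 0.16 / (0.032 + 0.110) = 0.16 / 0.142 = 1.1268
k* = 1.1268^(1/0.56) ≈ 1.2376
y* = (k*)^α = 1.2376^0.44 ≈ 1.0983
c* = (1 − s)·y* = (1 − 0.16) × 1.0983 ≈ 0.9226

c* ≈ 0.92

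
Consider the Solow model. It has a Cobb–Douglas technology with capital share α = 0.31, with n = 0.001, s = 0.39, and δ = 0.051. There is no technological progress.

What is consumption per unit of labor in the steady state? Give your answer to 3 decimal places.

c* ≈ 1.508

Steady state requires s·f(k) = (n + δ)·k, i.e. s·k^α = (n + δ)·k.
Dividing both sides by k: k^(1−α) = s / (n + δ).
k^0.69 = 0.39 / (0.001 + 0.051) = 0.39 / 0.052 = 7.5000
k* = 7.5000^(1/0.69) ≈ 18.5441
y* = (k*)^α = 18.5441^0.31 ≈ 2.4725
c* = (1 − s)·y* = (1 − 0.39) × 2.4725 ≈ 1.5082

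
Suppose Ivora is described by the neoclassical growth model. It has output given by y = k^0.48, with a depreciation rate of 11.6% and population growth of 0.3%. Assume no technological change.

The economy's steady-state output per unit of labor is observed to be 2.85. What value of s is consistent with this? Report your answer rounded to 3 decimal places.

Steady state requires s·f(k) = (n + δ)·k, i.e. s·k^α = (n + δ)·k.
Since y* = [s/(n + δ)]^(α/(1−α)), we have s/(n + δ) = (y*)^((1−α)/α) = 2.85^1.0833 = 3.1098.
Therefore s = 3.1098 × (n + δ) = 3.1098 × 0.119 = 0.3701.

s ≈ 0.370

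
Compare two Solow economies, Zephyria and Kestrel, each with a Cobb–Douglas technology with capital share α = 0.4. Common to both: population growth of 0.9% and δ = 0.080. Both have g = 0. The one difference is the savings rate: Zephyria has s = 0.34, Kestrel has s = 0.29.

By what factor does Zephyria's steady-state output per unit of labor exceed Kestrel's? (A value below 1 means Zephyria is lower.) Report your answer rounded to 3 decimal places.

Steady-state y* = [s/(n + δ)]^(α/(1−α)), so the ratio is [ (s_Z/(n + δ)_Z) / (s_K/(n + δ)_K) ]^0.6667.
s_Z/(n + δ)_Z = 0.34/0.089 = 3.8202; s_K/(n + δ)_K = 0.29/0.089 = 3.2584.
Ratio = (3.8202/3.2584)^0.6667 = 1.1724^0.6667 ≈ 1.1119

ratio ≈ 1.112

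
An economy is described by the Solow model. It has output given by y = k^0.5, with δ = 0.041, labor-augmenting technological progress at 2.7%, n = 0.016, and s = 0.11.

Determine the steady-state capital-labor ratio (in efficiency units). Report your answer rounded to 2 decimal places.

k* = 1.71

At the steady state, Δk = 0, so s·k^α = (n + g + δ)·k.
Rearranging, k^(1−α) = s / (n + g + δ).
k^0.5 = 0.11 / (0.016 + 0.027 + 0.041) = 0.11 / 0.084 = 1.3095
k* = 1.3095^(1/0.5) ≈ 1.7148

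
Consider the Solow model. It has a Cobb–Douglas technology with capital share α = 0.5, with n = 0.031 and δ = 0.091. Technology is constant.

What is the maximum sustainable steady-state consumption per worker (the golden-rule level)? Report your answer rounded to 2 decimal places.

c_gold ≈ 2.05

At the golden rule, f'(k) = n + δ, so α·k^(α−1) = n + δ and k_gold = (α/(n + δ))^(1/(1−α)).
k_gold = (0.5/0.122)^(1/0.5) = 4.0984^2 ≈ 16.7969
c_gold = f(k_gold) − (n + δ)·k_gold = 4.0984 − 0.122×16.7969 ≈ 2.0492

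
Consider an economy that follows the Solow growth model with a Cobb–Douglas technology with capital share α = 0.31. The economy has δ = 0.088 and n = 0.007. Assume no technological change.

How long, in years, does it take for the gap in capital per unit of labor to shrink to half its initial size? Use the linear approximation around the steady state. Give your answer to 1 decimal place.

Near the steady state the convergence rate is λ = (1 − α)(n + δ).
λ = (1 − 0.31) × 0.095 = 0.69 × 0.095 = 0.06555
Half-life = ln 2 / λ = 0.6931 / 0.06555 ≈ 10.57 years

about 10.6 years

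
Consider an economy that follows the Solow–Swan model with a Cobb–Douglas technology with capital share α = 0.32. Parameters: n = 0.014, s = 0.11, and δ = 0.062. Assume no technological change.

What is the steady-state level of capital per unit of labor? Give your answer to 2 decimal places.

Steady state requires s·f(k) = (n + δ)·k, i.e. s·k^α = (n + δ)·k.
Rearranging, k^(1−α) = s / (n + δ).
k^0.68 = 0.11 / (0.014 + 0.062) = 0.11 / 0.076 = 1.4474
k* = 1.4474^(1/0.68) ≈ 1.7225

k* = 1.72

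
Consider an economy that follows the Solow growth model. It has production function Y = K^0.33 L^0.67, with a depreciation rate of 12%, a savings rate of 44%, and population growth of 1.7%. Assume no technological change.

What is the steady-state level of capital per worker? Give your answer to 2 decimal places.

Steady state requires s·f(k) = (n + δ)·k, i.e. s·k^α = (n + δ)·k.
Dividing both sides by k: k^(1−α) = s / (n + δ).
k^0.67 = 0.44 / (0.017 + 0.120) = 0.44 / 0.137 = 3.2117
k* = 3.2117^(1/0.67) ≈ 5.7059

k* ≈ 5.71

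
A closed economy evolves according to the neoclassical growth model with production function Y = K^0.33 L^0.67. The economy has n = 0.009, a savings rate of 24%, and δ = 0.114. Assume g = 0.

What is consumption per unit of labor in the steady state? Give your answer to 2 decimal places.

Steady state requires s·f(k) = (n + δ)·k, i.e. s·k^α = (n + δ)·k.
Dividing both sides by k: k^(1−α) = s / (n + δ).
k^0.67 = 0.24 / (0.009 + 0.114) = 0.24 / 0.123 = 1.9512
k* = 1.9512^(1/0.67) ≈ 2.7120
y* = (k*)^α = 2.7120^0.33 ≈ 1.3899
c* = (1 − s)·y* = (1 − 0.24) × 1.3899 ≈ 1.0563

c* = 1.06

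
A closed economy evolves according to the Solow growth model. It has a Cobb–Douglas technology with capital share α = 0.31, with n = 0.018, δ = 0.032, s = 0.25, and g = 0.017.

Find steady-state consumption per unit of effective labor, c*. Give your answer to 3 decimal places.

At the steady state, Δk = 0, so s·k^α = (n + g + δ)·k.
Rearranging, k^(1−α) = s / (n + g + δ).
k^0.69 = 0.25 / (0.018 + 0.017 + 0.032) = 0.25 / 0.067 = 3.7313
k* = 3.7313^(1/0.69) ≈ 6.7419
y* = (k*)^α = 6.7419^0.31 ≈ 1.8069
c* = (1 − s)·y* = (1 − 0.25) × 1.8069 ≈ 1.3552

c* ≈ 1.355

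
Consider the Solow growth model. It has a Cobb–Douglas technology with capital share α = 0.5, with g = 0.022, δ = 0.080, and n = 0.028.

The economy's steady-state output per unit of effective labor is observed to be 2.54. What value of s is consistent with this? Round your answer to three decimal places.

At the steady state, Δk = 0, so s·k^α = (n + g + δ)·k.
Since y* = [s/(n + g + δ)]^(α/(1−α)), we have s/(n + g + δ) = (y*)^((1−α)/α) = 2.54^1 = 2.5400.
Therefore s = 2.5400 × (n + g + δ) = 2.5400 × 0.130 = 0.3302.

s ≈ 0.330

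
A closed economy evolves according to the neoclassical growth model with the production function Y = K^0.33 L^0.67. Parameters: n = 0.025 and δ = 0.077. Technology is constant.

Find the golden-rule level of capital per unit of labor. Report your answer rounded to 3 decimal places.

k_gold ≈ 5.769

The golden rule sets f'(k) = n + δ, i.e. α·k^(α−1) = n + δ.
So k^(1−α) = α / (n + δ) = 0.33 / 0.102 = 3.2353.
k_gold = 3.2353^(1/0.67) ≈ 5.7685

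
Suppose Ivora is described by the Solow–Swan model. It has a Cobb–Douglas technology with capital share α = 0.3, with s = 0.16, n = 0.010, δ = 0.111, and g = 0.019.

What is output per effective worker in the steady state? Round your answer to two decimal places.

Steady state requires s·f(k) = (n + g + δ)·k, i.e. s·k^α = (n + g + δ)·k.
Rearranging, k^(1−α) = s / (n + g + δ).
k^0.7 = 0.16 / (0.010 + 0.019 + 0.111) = 0.16 / 0.140 = 1.1429
k* = 1.1429^(1/0.7) ≈ 1.2102
y* = (k*)^α = 1.2102^0.3 ≈ 1.0589

y* ≈ 1.06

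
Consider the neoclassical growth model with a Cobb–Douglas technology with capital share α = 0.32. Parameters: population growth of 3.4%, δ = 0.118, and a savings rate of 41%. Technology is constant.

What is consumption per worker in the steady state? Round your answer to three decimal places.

c* ≈ 0.941

At the steady state, Δk = 0, so s·k^α = (n + δ)·k.
Rearranging, k^(1−α) = s / (n + δ).
k^0.68 = 0.41 / (0.034 + 0.118) = 0.41 / 0.152 = 2.6974
k* = 2.6974^(1/0.68) ≈ 4.3027
y* = (k*)^α = 4.3027^0.32 ≈ 1.5951
c* = (1 − s)·y* = (1 − 0.41) × 1.5951 ≈ 0.9411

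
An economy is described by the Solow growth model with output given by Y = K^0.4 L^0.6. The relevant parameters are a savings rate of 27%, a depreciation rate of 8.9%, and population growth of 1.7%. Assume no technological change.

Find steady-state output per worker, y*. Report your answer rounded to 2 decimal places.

In steady state, investment equals break-even investment: s·k^α = (n + δ)·k.
Rearranging, k^(1−α) = s / (n + δ).
k^0.6 = 0.27 / (0.017 + 0.089) = 0.27 / 0.106 = 2.5472
k* = 2.5472^(1/0.6) ≈ 4.7509
y* = (k*)^α = 4.7509^0.4 ≈ 1.8651

y* = 1.87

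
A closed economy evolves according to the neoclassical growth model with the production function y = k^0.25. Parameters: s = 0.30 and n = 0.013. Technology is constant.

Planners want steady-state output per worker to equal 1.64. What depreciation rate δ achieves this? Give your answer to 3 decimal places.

At the steady state, Δk = 0, so s·k^α = (n + δ)·k.
Since y* = [s/(n + δ)]^(α/(1−α)), we have s/(n + δ) = (y*)^((1−α)/α) = 1.64^3 = 4.4109.
Therefore n + δ = s / 4.4109 = 0.30 / 4.4109 = 0.0680, so δ = 0.0680 − 0.013 = 0.0550.

δ ≈ 0.055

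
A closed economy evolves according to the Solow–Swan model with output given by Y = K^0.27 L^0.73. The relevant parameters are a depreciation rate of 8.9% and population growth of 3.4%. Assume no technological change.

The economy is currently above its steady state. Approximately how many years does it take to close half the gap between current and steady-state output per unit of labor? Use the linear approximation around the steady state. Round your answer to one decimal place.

t_½ ≈ 7.7 years

Near the steady state the convergence rate is λ = (1 − α)(n + δ).
λ = (1 − 0.27) × 0.123 = 0.73 × 0.123 = 0.08979
Half-life = ln 2 / λ = 0.6931 / 0.08979 ≈ 7.72 years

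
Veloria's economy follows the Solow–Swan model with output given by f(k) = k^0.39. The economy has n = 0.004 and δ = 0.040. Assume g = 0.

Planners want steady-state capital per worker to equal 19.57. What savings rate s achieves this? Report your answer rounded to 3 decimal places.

s ≈ 0.270

Steady state requires s·f(k) = (n + δ)·k, i.e. s·k^α = (n + δ)·k.
So s / (n + δ) = (k*)^(1−α) = 19.57^0.61 = 6.1358.
Therefore s = 6.1358 × (n + δ) = 6.1358 × 0.044 = 0.2700.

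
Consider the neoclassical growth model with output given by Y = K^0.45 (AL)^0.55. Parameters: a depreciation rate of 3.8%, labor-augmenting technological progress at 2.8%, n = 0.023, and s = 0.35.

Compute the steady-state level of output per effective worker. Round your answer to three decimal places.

Steady state requires s·f(k) = (n + g + δ)·k, i.e. s·k^α = (n + g + δ)·k.
Dividing both sides by k: k^(1−α) = s / (n + g + δ).
k^0.55 = 0.35 / (0.023 + 0.028 + 0.038) = 0.35 / 0.089 = 3.9326
k* = 3.9326^(1/0.55) ≈ 12.0569
y* = (k*)^α = 12.0569^0.45 ≈ 3.0659

y* = 3.066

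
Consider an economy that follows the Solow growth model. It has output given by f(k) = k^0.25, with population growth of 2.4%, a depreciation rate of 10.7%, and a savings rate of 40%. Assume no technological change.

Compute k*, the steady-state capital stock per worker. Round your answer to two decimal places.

k* ≈ 4.43

In steady state, investment equals break-even investment: s·k^α = (n + δ)·k.
Dividing both sides by k: k^(1−α) = s / (n + δ).
k^0.75 = 0.40 / (0.024 + 0.107) = 0.40 / 0.131 = 3.0534
k* = 3.0534^(1/0.75) ≈ 4.4297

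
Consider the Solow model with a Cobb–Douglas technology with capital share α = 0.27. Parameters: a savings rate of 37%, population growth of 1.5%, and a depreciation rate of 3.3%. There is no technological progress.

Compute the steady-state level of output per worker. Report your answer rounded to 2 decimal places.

At the steady state, Δk = 0, so s·k^α = (n + δ)·k.
Rearranging, k^(1−α) = s / (n + δ).
k^0.73 = 0.37 / (0.015 + 0.033) = 0.37 / 0.048 = 7.7083
k* = 7.7083^(1/0.73) ≈ 16.4063
y* = (k*)^α = 16.4063^0.27 ≈ 2.1284

y* ≈ 2.13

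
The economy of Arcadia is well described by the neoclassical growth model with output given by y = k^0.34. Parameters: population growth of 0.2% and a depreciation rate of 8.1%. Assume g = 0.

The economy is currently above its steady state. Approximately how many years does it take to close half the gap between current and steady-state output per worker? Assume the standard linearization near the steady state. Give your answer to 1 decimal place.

half-life ≈ 12.7 years

Near the steady state the convergence rate is λ = (1 − α)(n + δ).
λ = (1 − 0.34) × 0.083 = 0.66 × 0.083 = 0.05478
Half-life = ln 2 / λ = 0.6931 / 0.05478 ≈ 12.65 years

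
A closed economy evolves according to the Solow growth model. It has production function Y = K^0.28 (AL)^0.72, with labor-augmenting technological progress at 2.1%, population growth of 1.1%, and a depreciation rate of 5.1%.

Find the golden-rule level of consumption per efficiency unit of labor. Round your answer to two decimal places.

c_gold ≈ 1.16

At the golden rule, f'(k) = n + g + δ, so α·k^(α−1) = n + g + δ and k_gold = (α/(n + g + δ))^(1/(1−α)).
k_gold = (0.28/0.083)^(1/0.72) = 3.3735^1.3889 ≈ 5.4132
c_gold = f(k_gold) − (n + g + δ)·k_gold = 1.6046 − 0.083×5.4132 ≈ 1.1553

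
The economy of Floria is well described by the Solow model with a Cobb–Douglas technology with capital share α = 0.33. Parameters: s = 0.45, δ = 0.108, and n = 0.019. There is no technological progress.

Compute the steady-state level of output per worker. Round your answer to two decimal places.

At the steady state, Δk = 0, so s·k^α = (n + δ)·k.
Dividing both sides by k: k^(1−α) = s / (n + δ).
k^0.67 = 0.45 / (0.019 + 0.108) = 0.45 / 0.127 = 3.5433
k* = 3.5433^(1/0.67) ≈ 6.6071
y* = (k*)^α = 6.6071^0.33 ≈ 1.8647

y* ≈ 1.86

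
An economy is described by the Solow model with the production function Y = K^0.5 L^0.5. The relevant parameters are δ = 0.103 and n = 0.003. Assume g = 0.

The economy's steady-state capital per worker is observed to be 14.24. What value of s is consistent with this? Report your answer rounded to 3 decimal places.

s ≈ 0.400

At the steady state, Δk = 0, so s·k^α = (n + δ)·k.
So s / (n + δ) = (k*)^(1−α) = 14.24^0.5 = 3.7736.
Therefore s = 3.7736 × (n + δ) = 3.7736 × 0.106 = 0.4000.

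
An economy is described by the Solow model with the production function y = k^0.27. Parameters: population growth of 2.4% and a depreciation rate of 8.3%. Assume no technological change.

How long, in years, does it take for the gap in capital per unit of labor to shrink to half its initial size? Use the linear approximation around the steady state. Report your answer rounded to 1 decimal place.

Near the steady state the convergence rate is λ = (1 − α)(n + δ).
λ = (1 − 0.27) × 0.107 = 0.73 × 0.107 = 0.07811
Half-life = ln 2 / λ = 0.6931 / 0.07811 ≈ 8.87 years

half-life ≈ 8.9 years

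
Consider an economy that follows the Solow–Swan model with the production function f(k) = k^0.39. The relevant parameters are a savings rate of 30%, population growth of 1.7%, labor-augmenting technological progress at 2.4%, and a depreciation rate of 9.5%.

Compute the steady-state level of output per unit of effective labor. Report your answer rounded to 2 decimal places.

y* ≈ 1.66

At the steady state, Δk = 0, so s·k^α = (n + g + δ)·k.
Dividing both sides by k: k^(1−α) = s / (n + g + δ).
k^0.61 = 0.30 / (0.017 + 0.024 + 0.095) = 0.30 / 0.136 = 2.2059
k* = 2.2059^(1/0.61) ≈ 3.6581
y* = (k*)^α = 3.6581^0.39 ≈ 1.6583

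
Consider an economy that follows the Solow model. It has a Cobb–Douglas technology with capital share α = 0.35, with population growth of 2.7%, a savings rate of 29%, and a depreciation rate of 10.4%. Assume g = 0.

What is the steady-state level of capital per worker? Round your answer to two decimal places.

k* = 3.40

At the steady state, Δk = 0, so s·k^α = (n + δ)·k.
Rearranging, k^(1−α) = s / (n + δ).
k^0.65 = 0.29 / (0.027 + 0.104) = 0.29 / 0.131 = 2.2137
k* = 2.2137^(1/0.65) ≈ 3.3959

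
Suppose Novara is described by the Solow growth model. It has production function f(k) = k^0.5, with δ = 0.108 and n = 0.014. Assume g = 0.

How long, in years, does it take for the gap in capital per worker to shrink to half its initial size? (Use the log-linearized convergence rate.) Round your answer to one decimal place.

Near the steady state the convergence rate is λ = (1 − α)(n + δ).
λ = (1 − 0.5) × 0.122 = 0.5 × 0.122 = 0.0610
Half-life = ln 2 / λ = 0.6931 / 0.0610 ≈ 11.36 years

t_½ ≈ 11.4 years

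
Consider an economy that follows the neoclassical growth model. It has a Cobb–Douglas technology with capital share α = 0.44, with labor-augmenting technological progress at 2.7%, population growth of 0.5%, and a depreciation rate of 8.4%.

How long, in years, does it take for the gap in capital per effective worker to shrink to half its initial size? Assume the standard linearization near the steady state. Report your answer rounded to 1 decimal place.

half-life ≈ 10.7 years

Near the steady state the convergence rate is λ = (1 − α)(n + g + δ).
λ = (1 − 0.44) × 0.116 = 0.56 × 0.116 = 0.06496
Half-life = ln 2 / λ = 0.6931 / 0.06496 ≈ 10.67 years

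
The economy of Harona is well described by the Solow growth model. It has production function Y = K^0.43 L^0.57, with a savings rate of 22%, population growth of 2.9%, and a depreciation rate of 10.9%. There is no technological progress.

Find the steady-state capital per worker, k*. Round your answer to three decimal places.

In steady state, investment equals break-even investment: s·k^α = (n + δ)·k.
Rearranging, k^(1−α) = s / (n + δ).
k^0.57 = 0.22 / (0.029 + 0.109) = 0.22 / 0.138 = 1.5942
k* = 1.5942^(1/0.57) ≈ 2.2664

k* ≈ 2.266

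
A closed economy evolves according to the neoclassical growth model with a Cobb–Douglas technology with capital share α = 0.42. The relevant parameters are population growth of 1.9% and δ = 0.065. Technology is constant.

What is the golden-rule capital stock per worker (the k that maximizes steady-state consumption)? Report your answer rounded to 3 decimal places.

k_gold ≈ 16.037

The golden rule sets f'(k) = n + δ, i.e. α·k^(α−1) = n + δ.
So k^(1−α) = α / (n + δ) = 0.42 / 0.084 = 5.0000.
k_gold = 5.0000^(1/0.58) ≈ 16.0369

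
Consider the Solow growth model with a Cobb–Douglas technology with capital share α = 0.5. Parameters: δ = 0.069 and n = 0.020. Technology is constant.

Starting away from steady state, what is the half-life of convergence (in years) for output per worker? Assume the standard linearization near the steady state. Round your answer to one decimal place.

Near the steady state the convergence rate is λ = (1 − α)(n + δ).
λ = (1 − 0.5) × 0.089 = 0.5 × 0.089 = 0.0445
Half-life = ln 2 / λ = 0.6931 / 0.0445 ≈ 15.58 years

t_½ ≈ 15.6 years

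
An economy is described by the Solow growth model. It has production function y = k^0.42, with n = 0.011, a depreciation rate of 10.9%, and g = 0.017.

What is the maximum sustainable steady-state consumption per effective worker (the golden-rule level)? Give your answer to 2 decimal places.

At the golden rule, f'(k) = n + g + δ, so α·k^(α−1) = n + g + δ and k_gold = (α/(n + g + δ))^(1/(1−α)).
k_gold = (0.42/0.137)^(1/0.58) = 3.0657^1.7241 ≈ 6.8996
c_gold = f(k_gold) − (n + g + δ)·k_gold = 2.2506 − 0.137×6.8996 ≈ 1.3054

c_gold ≈ 1.31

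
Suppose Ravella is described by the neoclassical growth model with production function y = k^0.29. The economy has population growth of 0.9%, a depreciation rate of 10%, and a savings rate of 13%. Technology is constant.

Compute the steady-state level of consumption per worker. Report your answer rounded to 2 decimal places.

c* = 0.93

At the steady state, Δk = 0, so s·k^α = (n + δ)·k.
Dividing both sides by k: k^(1−α) = s / (n + δ).
k^0.71 = 0.13 / (0.009 + 0.100) = 0.13 / 0.109 = 1.1927
k* = 1.1927^(1/0.71) ≈ 1.2817
y* = (k*)^α = 1.2817^0.29 ≈ 1.0746
c* = (1 − s)·y* = (1 − 0.13) × 1.0746 ≈ 0.9349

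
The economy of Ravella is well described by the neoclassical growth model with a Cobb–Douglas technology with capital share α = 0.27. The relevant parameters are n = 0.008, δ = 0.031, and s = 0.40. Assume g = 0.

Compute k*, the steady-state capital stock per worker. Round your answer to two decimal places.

Steady state requires s·f(k) = (n + δ)·k, i.e. s·k^α = (n + δ)·k.
Dividing both sides by k: k^(1−α) = s / (n + δ).
k^0.73 = 0.40 / (0.008 + 0.031) = 0.40 / 0.039 = 10.2564
k* = 10.2564^(1/0.73) ≈ 24.2619

k* = 24.26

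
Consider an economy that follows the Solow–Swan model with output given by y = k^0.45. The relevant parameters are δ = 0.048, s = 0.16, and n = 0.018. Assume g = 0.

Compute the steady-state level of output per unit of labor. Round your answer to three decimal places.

At the steady state, Δk = 0, so s·k^α = (n + δ)·k.
Dividing both sides by k: k^(1−α) = s / (n + δ).
k^0.55 = 0.16 / (0.018 + 0.048) = 0.16 / 0.066 = 2.4242
k* = 2.4242^(1/0.55) ≈ 5.0028
y* = (k*)^α = 5.0028^0.45 ≈ 2.0637

y* = 2.064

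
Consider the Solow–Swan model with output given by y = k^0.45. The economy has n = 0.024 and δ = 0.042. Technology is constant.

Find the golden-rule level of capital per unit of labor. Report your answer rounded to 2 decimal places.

k_gold ≈ 32.79

The golden rule sets f'(k) = n + δ, i.e. α·k^(α−1) = n + δ.
So k^(1−α) = α / (n + δ) = 0.45 / 0.066 = 6.8182.
k_gold = 6.8182^(1/0.55) ≈ 32.7916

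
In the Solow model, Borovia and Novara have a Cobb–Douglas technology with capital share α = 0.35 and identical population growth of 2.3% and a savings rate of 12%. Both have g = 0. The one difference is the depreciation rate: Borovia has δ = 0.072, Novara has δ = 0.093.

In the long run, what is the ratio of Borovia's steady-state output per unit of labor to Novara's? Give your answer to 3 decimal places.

Steady-state y* = [s/(n + δ)]^(α/(1−α)), so the ratio is [ (s_B/(n + δ)_B) / (s_N/(n + δ)_N) ]^0.5385.
s_B/(n + δ)_B = 0.12/0.095 = 1.2632; s_N/(n + δ)_N = 0.12/0.116 = 1.0345.
Ratio = (1.2632/1.0345)^0.5385 = 1.2211^0.5385 ≈ 1.1136

y*_B / y*_N ≈ 1.114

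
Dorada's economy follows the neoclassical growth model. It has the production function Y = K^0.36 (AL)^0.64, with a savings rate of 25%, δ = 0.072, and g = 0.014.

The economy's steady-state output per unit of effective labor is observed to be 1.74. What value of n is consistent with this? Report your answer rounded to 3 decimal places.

In steady state, investment equals break-even investment: s·k^α = (n + g + δ)·k.
Since y* = [s/(n + g + δ)]^(α/(1−α)), we have s/(n + g + δ) = (y*)^((1−α)/α) = 1.74^1.7778 = 2.6770.
Therefore n + g + δ = s / 2.6770 = 0.25 / 2.6770 = 0.0934, so n = 0.0934 − 0.086 = 0.0074.

n ≈ 0.007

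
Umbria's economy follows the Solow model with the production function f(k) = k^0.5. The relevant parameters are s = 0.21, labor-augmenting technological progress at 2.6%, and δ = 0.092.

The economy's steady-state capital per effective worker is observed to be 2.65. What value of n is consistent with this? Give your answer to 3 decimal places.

In steady state, investment equals break-even investment: s·k^α = (n + g + δ)·k.
So s / (n + g + δ) = (k*)^(1−α) = 2.65^0.5 = 1.6279.
Therefore n + g + δ = s / 1.6279 = 0.21 / 1.6279 = 0.1290, so n = 0.1290 − 0.118 = 0.0110.

n ≈ 0.011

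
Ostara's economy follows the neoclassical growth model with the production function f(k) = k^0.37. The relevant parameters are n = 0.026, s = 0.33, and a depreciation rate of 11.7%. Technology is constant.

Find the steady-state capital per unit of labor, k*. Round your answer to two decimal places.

k* = 3.77

At the steady state, Δk = 0, so s·k^α = (n + δ)·k.
Rearranging, k^(1−α) = s / (n + δ).
k^0.63 = 0.33 / (0.026 + 0.117) = 0.33 / 0.143 = 2.3077
k* = 2.3077^(1/0.63) ≈ 3.7712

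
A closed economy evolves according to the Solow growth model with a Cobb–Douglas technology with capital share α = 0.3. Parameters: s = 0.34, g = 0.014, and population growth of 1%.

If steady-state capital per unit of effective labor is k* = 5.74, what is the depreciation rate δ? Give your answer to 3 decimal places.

δ ≈ 0.076

Steady state requires s·f(k) = (n + g + δ)·k, i.e. s·k^α = (n + g + δ)·k.
So s / (n + g + δ) = (k*)^(1−α) = 5.74^0.7 = 3.3981.
Therefore n + g + δ = s / 3.3981 = 0.34 / 3.3981 = 0.1001, so δ = 0.1001 − 0.024 = 0.0761.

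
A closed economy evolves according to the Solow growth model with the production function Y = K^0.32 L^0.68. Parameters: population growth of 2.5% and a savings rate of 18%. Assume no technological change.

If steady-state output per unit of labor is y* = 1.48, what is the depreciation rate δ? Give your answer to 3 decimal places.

δ ≈ 0.053

Steady state requires s·f(k) = (n + δ)·k, i.e. s·k^α = (n + δ)·k.
Since y* = [s/(n + δ)]^(α/(1−α)), we have s/(n + δ) = (y*)^((1−α)/α) = 1.48^2.125 = 2.3004.
Therefore n + δ = s / 2.3004 = 0.18 / 2.3004 = 0.0782, so δ = 0.0782 − 0.025 = 0.0532.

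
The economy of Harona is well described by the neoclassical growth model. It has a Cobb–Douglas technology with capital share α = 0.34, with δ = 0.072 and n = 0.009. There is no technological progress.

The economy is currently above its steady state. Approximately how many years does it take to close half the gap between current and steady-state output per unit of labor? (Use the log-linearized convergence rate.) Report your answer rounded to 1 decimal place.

about 13.0 years

Near the steady state the convergence rate is λ = (1 − α)(n + δ).
λ = (1 − 0.34) × 0.081 = 0.66 × 0.081 = 0.05346
Half-life = ln 2 / λ = 0.6931 / 0.05346 ≈ 12.96 years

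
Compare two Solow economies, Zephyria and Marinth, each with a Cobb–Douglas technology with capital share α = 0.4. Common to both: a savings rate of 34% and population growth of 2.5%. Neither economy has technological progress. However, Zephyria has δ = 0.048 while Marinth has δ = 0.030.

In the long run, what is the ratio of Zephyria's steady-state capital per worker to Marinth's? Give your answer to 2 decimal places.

k*_Z / k*_M ≈ 0.62

Steady-state k* = [s/(n + δ)]^(1/(1−α)), so the ratio is [ (s_Z/(n + δ)_Z) / (s_M/(n + δ)_M) ]^1.6667.
s_Z/(n + δ)_Z = 0.34/0.073 = 4.6575; s_M/(n + δ)_M = 0.34/0.055 = 6.1818.
Ratio = (4.6575/6.1818)^1.6667 = 0.7534^1.6667 ≈ 0.6238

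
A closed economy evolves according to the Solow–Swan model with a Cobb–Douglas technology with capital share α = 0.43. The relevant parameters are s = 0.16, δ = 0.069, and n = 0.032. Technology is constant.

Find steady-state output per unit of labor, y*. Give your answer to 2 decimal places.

y* = 1.41

At the steady state, Δk = 0, so s·k^α = (n + δ)·k.
Dividing both sides by k: k^(1−α) = s / (n + δ).
k^0.57 = 0.16 / (0.032 + 0.069) = 0.16 / 0.101 = 1.5842
k* = 1.5842^(1/0.57) ≈ 2.2415
y* = (k*)^α = 2.2415^0.43 ≈ 1.4149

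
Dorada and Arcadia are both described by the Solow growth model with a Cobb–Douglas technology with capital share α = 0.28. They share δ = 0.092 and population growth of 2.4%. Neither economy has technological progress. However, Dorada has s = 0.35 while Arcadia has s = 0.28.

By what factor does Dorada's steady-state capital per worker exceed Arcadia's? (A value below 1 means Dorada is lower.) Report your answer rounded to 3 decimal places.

Steady-state k* = [s/(n + δ)]^(1/(1−α)), so the ratio is [ (s_D/(n + δ)_D) / (s_A/(n + δ)_A) ]^1.3889.
s_D/(n + δ)_D = 0.35/0.116 = 3.0172; s_A/(n + δ)_A = 0.28/0.116 = 2.4138.
Ratio = (3.0172/2.4138)^1.3889 = 1.2500^1.3889 ≈ 1.3633

ratio ≈ 1.363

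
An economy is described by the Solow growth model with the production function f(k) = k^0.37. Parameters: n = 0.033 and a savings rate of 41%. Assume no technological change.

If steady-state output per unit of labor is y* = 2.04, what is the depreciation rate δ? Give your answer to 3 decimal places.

δ ≈ 0.089

At the steady state, Δk = 0, so s·k^α = (n + δ)·k.
Since y* = [s/(n + δ)]^(α/(1−α)), we have s/(n + δ) = (y*)^((1−α)/α) = 2.04^1.7027 = 3.3667.
Therefore n + δ = s / 3.3667 = 0.41 / 3.3667 = 0.1218, so δ = 0.1218 − 0.033 = 0.0888.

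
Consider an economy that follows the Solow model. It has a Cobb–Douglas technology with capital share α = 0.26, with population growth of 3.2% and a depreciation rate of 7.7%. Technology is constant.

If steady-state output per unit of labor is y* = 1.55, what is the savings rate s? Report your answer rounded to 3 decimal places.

s ≈ 0.379

In steady state, investment equals break-even investment: s·k^α = (n + δ)·k.
Since y* = [s/(n + δ)]^(α/(1−α)), we have s/(n + δ) = (y*)^((1−α)/α) = 1.55^2.8462 = 3.4811.
Therefore s = 3.4811 × (n + δ) = 3.4811 × 0.109 = 0.3794.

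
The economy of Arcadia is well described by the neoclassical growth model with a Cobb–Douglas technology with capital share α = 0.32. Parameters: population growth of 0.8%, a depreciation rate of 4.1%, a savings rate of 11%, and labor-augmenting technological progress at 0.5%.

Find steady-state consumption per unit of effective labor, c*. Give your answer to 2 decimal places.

At the steady state, Δk = 0, so s·k^α = (n + g + δ)·k.
Dividing both sides by k: k^(1−α) = s / (n + g + δ).
k^0.68 = 0.11 / (0.008 + 0.005 + 0.041) = 0.11 / 0.054 = 2.0370
k* = 2.0370^(1/0.68) ≈ 2.8471
y* = (k*)^α = 2.8471^0.32 ≈ 1.3977
c* = (1 − s)·y* = (1 − 0.11) × 1.3977 ≈ 1.2440

c* = 1.24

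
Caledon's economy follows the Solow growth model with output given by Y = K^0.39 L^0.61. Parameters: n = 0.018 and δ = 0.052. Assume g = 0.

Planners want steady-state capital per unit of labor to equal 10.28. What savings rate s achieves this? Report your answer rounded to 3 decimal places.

s ≈ 0.290

In steady state, investment equals break-even investment: s·k^α = (n + δ)·k.
So s / (n + δ) = (k*)^(1−α) = 10.28^0.61 = 4.1430.
Therefore s = 4.1430 × (n + δ) = 4.1430 × 0.070 = 0.2900.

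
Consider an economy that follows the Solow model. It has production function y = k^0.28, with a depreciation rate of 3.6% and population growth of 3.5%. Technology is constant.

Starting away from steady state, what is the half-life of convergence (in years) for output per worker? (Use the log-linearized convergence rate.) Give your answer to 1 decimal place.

Near the steady state the convergence rate is λ = (1 − α)(n + δ).
λ = (1 − 0.28) × 0.071 = 0.72 × 0.071 = 0.05112
Half-life = ln 2 / λ = 0.6931 / 0.05112 ≈ 13.56 years

half-life ≈ 13.6 years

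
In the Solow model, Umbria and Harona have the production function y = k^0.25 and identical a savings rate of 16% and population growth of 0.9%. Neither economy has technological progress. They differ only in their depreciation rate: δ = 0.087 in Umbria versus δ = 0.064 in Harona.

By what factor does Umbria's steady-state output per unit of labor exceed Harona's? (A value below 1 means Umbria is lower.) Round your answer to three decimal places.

y*_U / y*_H ≈ 0.913

Steady-state y* = [s/(n + δ)]^(α/(1−α)), so the ratio is [ (s_U/(n + δ)_U) / (s_H/(n + δ)_H) ]^0.3333.
s_U/(n + δ)_U = 0.16/0.096 = 1.6667; s_H/(n + δ)_H = 0.16/0.073 = 2.1918.
Ratio = (1.6667/2.1918)^0.3333 = 0.7604^0.3333 ≈ 0.9127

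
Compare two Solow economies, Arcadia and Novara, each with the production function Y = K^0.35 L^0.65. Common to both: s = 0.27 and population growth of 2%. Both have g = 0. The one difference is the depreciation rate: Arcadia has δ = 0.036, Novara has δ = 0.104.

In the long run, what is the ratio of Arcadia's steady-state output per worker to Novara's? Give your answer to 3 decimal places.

Steady-state y* = [s/(n + δ)]^(α/(1−α)), so the ratio is [ (s_A/(n + δ)_A) / (s_N/(n + δ)_N) ]^0.5385.
s_A/(n + δ)_A = 0.27/0.056 = 4.8214; s_N/(n + δ)_N = 0.27/0.124 = 2.1774.
Ratio = (4.8214/2.1774)^0.5385 = 2.2143^0.5385 ≈ 1.5343

ratio ≈ 1.534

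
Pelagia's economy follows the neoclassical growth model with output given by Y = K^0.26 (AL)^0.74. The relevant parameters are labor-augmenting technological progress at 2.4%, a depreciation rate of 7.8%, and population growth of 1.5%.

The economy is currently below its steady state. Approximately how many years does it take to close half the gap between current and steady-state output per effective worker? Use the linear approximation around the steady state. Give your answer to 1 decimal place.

about 8.0 years

Near the steady state the convergence rate is λ = (1 − α)(n + g + δ).
λ = (1 − 0.26) × 0.117 = 0.74 × 0.117 = 0.08658
Half-life = ln 2 / λ = 0.6931 / 0.08658 ≈ 8.01 years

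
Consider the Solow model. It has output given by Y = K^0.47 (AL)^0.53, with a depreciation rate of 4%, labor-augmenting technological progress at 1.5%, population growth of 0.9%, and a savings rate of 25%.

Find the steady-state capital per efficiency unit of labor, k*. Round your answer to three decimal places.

k* = 13.078

At the steady state, Δk = 0, so s·k^α = (n + g + δ)·k.
Rearranging, k^(1−α) = s / (n + g + δ).
k^0.53 = 0.25 / (0.009 + 0.015 + 0.040) = 0.25 / 0.064 = 3.9063
k* = 3.9063^(1/0.53) ≈ 13.0779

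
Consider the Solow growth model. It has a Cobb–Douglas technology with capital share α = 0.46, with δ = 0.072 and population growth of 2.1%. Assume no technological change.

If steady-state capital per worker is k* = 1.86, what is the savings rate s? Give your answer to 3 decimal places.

Steady state requires s·f(k) = (n + δ)·k, i.e. s·k^α = (n + δ)·k.
So s / (n + δ) = (k*)^(1−α) = 1.86^0.54 = 1.3981.
Therefore s = 1.3981 × (n + δ) = 1.3981 × 0.093 = 0.1300.

s ≈ 0.130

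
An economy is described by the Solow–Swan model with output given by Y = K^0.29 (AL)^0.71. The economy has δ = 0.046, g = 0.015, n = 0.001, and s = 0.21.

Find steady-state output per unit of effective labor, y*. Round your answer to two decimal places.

In steady state, investment equals break-even investment: s·k^α = (n + g + δ)·k.
Rearranging, k^(1−α) = s / (n + g + δ).
k^0.71 = 0.21 / (0.001 + 0.015 + 0.046) = 0.21 / 0.062 = 3.3871
k* = 3.3871^(1/0.71) ≈ 5.5749
y* = (k*)^α = 5.5749^0.29 ≈ 1.6459

y* = 1.65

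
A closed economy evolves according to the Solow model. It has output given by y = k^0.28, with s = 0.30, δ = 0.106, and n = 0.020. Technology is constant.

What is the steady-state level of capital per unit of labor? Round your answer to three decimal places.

k* = 3.336

In steady state, investment equals break-even investment: s·k^α = (n + δ)·k.
Rearranging, k^(1−α) = s / (n + δ).
k^0.72 = 0.30 / (0.020 + 0.106) = 0.30 / 0.126 = 2.3810
k* = 2.3810^(1/0.72) ≈ 3.3364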